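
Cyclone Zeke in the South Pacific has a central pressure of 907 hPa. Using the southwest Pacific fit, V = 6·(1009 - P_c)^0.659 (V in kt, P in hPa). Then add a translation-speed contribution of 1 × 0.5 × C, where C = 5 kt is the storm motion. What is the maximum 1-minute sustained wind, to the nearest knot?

ΔP = 1009 − 907 = 102 hPa.
102^0.659 ≈ 21.070.
V ≈ 6 × 21.070 ≈ 126.4 kt.
Translation term: 1 × 0.5 × 5 = 2.5 kt.
Corrected V ≈ 128.9 kt → 129 kt.

129 kt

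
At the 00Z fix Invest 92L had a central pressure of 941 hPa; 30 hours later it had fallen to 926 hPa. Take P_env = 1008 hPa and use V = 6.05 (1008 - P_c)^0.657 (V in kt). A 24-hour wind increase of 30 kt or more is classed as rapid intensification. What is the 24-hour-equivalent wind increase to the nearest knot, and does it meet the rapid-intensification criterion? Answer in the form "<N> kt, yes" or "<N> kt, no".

V₁: ΔP = 67, V ≈ 6.05 × 67^0.657 ≈ 95.83 kt.
V₂: ΔP = 82, V ≈ 6.05 × 82^0.657 ≈ 109.43 kt.
ΔV over 30 h = 13.60 kt → 24 h equivalent = 13.60 × 24/30 ≈ 10.88 kt.
11 kt < 30 kt ⇒ not rapid intensification.

11 kt, no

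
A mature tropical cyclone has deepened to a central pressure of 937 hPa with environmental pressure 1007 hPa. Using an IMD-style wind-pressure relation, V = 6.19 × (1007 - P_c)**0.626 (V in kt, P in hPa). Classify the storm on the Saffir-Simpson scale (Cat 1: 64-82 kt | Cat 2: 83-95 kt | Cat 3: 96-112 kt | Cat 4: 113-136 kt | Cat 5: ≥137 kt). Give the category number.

ΔP = 1007 − 937 = 70 hPa.
V ≈ 6.19 × 70^0.626 = 6.19 × 14.29 ≈ 88 kt.
88 kt falls in the Category 2 band.

2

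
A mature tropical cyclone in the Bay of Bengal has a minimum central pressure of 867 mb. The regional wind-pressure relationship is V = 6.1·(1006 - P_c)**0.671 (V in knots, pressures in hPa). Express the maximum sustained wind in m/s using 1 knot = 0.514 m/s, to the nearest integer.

86 m/s

ΔP = 1006 − 867 = 139 mb.
V ≈ 6.1 × 139^0.671 = 6.1 × 27.413 ≈ 167.222 kt.
167.222 × 0.514 ≈ 85.95 m/s → 86 m/s.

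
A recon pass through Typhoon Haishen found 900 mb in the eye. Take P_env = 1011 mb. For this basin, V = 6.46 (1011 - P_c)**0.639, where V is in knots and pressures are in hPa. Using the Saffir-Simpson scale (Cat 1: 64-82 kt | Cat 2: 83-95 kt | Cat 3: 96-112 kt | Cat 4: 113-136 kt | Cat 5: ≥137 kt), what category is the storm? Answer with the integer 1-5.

4

ΔP = 1011 − 900 = 111 mb.
V ≈ 6.46 × 111^0.639 = 6.46 × 20.28 ≈ 131 kt.
131 kt falls in the Category 4 band.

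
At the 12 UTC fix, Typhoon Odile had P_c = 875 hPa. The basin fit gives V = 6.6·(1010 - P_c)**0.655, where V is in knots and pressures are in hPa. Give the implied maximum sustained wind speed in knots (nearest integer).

164 kt

ΔP = 1010 − 875 = 135 hPa.
135^0.655 ≈ 24.852.
V ≈ 6.6 × 24.852 ≈ 164.0 kt.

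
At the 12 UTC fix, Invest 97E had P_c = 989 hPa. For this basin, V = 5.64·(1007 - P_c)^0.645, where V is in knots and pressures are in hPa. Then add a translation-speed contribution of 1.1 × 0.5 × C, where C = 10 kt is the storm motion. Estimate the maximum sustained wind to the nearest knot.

ΔP = 1007 − 989 = 18 hPa.
18^0.645 ≈ 6.451.
V ≈ 5.64 × 6.451 ≈ 36.4 kt.
Translation term: 1.1 × 0.5 × 10 = 5.5 kt.
Corrected V ≈ 41.9 kt → 42 kt.

42 kt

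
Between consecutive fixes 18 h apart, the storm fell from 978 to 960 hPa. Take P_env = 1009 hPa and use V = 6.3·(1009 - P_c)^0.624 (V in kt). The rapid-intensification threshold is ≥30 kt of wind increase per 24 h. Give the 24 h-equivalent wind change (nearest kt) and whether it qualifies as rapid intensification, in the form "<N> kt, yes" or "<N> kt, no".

24 kt, no

V₁: ΔP = 31, V ≈ 6.3 × 31^0.624 ≈ 53.70 kt.
V₂: ΔP = 49, V ≈ 6.3 × 49^0.624 ≈ 71.45 kt.
ΔV over 18 h = 17.75 kt → 24 h equivalent = 17.75 × 24/18 ≈ 23.67 kt.
24 kt < 30 kt ⇒ not rapid intensification.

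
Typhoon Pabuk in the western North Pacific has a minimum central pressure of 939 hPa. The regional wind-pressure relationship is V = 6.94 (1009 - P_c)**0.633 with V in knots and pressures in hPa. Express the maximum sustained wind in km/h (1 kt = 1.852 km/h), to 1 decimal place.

ΔP = 1009 − 939 = 70 hPa.
V ≈ 6.94 × 70^0.633 = 6.94 × 14.721 ≈ 102.166 kt.
102.166 × 1.852 ≈ 189.21 km/h → 189.2 km/h.

189.2 km/h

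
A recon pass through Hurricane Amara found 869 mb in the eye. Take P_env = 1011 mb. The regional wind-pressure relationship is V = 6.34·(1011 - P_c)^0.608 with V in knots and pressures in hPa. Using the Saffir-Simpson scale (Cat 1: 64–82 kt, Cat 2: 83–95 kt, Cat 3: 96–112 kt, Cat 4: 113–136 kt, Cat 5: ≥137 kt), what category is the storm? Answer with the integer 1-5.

ΔP = 1011 − 869 = 142 mb.
V ≈ 6.34 × 142^0.608 = 6.34 × 20.35 ≈ 129 kt.
129 kt falls in the Category 4 band.

4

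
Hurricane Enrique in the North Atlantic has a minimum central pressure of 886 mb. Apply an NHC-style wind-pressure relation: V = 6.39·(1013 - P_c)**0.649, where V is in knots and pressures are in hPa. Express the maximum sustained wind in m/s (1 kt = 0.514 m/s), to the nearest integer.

ΔP = 1013 − 886 = 127 mb.
V ≈ 6.39 × 127^0.649 = 6.39 × 23.194 ≈ 148.207 kt.
148.207 × 0.514 ≈ 76.18 m/s → 76 m/s.

76 m/s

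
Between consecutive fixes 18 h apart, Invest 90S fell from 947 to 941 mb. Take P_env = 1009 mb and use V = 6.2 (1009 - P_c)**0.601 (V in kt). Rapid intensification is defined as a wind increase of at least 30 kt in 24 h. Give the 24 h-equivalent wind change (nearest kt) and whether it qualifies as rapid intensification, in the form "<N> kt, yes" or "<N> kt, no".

V₁: ΔP = 62, V ≈ 6.2 × 62^0.601 ≈ 74.07 kt.
V₂: ΔP = 68, V ≈ 6.2 × 68^0.601 ≈ 78.29 kt.
ΔV over 18 h = 4.22 kt → 24 h equivalent = 4.22 × 24/18 ≈ 5.63 kt.
6 kt < 30 kt ⇒ not rapid intensification.

6 kt, no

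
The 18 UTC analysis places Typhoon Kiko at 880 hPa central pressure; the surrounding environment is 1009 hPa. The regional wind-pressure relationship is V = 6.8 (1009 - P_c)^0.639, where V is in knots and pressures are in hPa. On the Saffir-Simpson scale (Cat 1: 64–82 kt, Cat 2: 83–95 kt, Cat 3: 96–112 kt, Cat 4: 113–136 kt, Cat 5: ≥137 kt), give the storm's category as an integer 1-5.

5

ΔP = 1009 − 880 = 129 hPa.
V ≈ 6.8 × 129^0.639 = 6.8 × 22.32 ≈ 152 kt.
152 kt falls in the Category 5 band.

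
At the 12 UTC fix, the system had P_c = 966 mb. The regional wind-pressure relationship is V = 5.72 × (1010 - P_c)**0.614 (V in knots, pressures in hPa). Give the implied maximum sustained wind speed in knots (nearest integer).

ΔP = 1010 − 966 = 44 mb.
44^0.614 ≈ 10.211.
V ≈ 5.72 × 10.211 ≈ 58.4 kt.

58 kt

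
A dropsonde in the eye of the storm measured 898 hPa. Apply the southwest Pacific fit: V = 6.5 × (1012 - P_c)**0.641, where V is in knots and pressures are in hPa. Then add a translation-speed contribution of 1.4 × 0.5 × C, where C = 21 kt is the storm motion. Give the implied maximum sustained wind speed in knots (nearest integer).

ΔP = 1012 − 898 = 114 hPa.
114^0.641 ≈ 20.820.
V ≈ 6.5 × 20.820 ≈ 135.3 kt.
Translation term: 1.4 × 0.5 × 21 = 14.7 kt.
Corrected V ≈ 150 kt → 150 kt.

150 kt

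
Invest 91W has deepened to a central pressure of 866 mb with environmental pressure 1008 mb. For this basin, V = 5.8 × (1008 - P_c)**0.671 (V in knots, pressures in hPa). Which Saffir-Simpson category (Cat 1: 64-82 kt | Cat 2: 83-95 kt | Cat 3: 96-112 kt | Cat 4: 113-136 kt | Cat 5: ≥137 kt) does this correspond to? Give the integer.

ΔP = 1008 − 866 = 142 mb.
V ≈ 5.8 × 142^0.671 = 5.8 × 27.81 ≈ 161 kt.
161 kt falls in the Category 5 band.

5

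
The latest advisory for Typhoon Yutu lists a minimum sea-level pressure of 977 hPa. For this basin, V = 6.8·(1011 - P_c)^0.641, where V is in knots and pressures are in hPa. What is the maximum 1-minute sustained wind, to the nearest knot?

65 kt

ΔP = 1011 − 977 = 34 hPa.
34^0.641 ≈ 9.587.
V ≈ 6.8 × 9.587 ≈ 65.2 kt.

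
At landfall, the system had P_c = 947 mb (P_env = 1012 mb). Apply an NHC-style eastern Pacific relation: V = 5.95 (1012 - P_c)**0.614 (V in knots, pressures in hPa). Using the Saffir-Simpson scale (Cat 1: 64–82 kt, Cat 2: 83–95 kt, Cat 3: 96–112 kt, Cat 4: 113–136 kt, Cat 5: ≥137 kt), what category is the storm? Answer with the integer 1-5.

1

ΔP = 1012 − 947 = 65 mb.
V ≈ 5.95 × 65^0.614 = 5.95 × 12.98 ≈ 77 kt.
77 kt falls in the Category 1 band.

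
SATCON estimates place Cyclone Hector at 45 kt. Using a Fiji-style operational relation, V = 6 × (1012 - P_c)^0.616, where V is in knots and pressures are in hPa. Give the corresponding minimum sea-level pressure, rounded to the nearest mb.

986 mb

ΔP = (V / 6)^(1/0.616) = (45/6)^1.623.
45/6 = 7.500; 7.500^1.623 ≈ 26.34 mb.
P_c = 1012 − 26.34 = 985.66 ≈ 986 mb.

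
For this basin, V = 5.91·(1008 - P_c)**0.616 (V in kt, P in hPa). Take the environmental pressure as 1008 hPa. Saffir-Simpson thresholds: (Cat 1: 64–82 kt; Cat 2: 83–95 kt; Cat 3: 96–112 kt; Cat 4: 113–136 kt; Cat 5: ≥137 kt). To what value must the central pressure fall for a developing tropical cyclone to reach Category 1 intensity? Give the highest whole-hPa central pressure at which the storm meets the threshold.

Category 1 begins at V = 64 kt.
Required ΔP = (64/5.91)^(1/0.616) = 10.829^1.623 ≈ 47.81 hPa.
P_c ≤ 1008 − 47.81 = 960.19, so the highest integer P_c is 960 hPa.

960 hPa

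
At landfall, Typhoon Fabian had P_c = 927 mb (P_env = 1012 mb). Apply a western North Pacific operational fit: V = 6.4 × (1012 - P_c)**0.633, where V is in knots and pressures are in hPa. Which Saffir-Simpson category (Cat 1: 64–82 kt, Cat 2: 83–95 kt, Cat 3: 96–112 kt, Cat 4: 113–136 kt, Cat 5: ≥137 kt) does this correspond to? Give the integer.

ΔP = 1012 − 927 = 85 mb.
V ≈ 6.4 × 85^0.633 = 6.4 × 16.65 ≈ 107 kt.
107 kt falls in the Category 3 band.

3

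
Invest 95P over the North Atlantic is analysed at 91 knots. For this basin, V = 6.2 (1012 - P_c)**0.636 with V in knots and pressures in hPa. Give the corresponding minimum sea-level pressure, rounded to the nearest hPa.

944 hPa

ΔP = (V / 6.2)^(1/0.636) = (91/6.2)^1.572.
91/6.2 = 14.677; 14.677^1.572 ≈ 68.29 hPa.
P_c = 1012 − 68.29 = 943.71 ≈ 944 hPa.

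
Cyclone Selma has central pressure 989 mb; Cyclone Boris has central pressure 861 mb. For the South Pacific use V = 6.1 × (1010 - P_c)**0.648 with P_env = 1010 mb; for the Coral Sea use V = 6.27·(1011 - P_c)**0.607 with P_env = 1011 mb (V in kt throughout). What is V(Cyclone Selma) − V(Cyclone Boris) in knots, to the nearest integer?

-87 kt

Cyclone Selma: ΔP = 21; V ≈ 6.1 × 21^0.648 ≈ 43.87 kt.
Cyclone Boris: ΔP = 150; V ≈ 6.27 × 150^0.607 ≈ 131.27 kt.
Difference ≈ 43.87 − 131.27 = -87.40 → -87 kt.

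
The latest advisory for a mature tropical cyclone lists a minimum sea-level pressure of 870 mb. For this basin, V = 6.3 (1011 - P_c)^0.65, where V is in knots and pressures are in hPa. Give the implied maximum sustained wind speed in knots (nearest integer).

ΔP = 1011 − 870 = 141 mb.
141^0.65 ≈ 24.946.
V ≈ 6.3 × 24.946 ≈ 157.2 kt.

157 kt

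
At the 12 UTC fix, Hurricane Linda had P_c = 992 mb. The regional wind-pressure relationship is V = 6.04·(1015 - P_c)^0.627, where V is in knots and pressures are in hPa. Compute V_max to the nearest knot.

ΔP = 1015 − 992 = 23 mb.
23^0.627 ≈ 7.142.
V ≈ 6.04 × 7.142 ≈ 43.1 kt.

43 kt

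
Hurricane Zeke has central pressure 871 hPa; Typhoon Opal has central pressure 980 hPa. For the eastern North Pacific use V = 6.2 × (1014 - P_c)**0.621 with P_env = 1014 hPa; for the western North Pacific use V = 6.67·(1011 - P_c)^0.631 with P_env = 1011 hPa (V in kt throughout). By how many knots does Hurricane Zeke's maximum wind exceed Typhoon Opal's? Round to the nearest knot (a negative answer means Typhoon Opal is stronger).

77 kt

Hurricane Zeke: ΔP = 143; V ≈ 6.2 × 143^0.621 ≈ 135.16 kt.
Typhoon Opal: ΔP = 31; V ≈ 6.67 × 31^0.631 ≈ 58.23 kt.
Difference ≈ 135.16 − 58.23 = 76.93 → 77 kt.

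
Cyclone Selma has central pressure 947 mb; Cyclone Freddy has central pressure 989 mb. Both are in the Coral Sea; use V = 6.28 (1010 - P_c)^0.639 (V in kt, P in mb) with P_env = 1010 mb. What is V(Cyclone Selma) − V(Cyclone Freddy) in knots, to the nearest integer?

Cyclone Selma: ΔP = 63; V ≈ 6.28 × 63^0.639 ≈ 88.66 kt.
Cyclone Freddy: ΔP = 21; V ≈ 6.28 × 21^0.639 ≈ 43.94 kt.
Difference ≈ 88.66 − 43.94 = 44.72 → 45 kt.

45 kt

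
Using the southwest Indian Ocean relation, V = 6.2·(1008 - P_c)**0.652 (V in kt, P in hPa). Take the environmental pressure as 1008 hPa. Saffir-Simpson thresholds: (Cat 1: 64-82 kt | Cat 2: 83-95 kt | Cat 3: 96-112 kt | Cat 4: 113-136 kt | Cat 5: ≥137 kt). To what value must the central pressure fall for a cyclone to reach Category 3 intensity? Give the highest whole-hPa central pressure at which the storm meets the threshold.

Category 3 begins at V = 96 kt.
Required ΔP = (96/6.2)^(1/0.652) = 15.484^1.534 ≈ 66.83 hPa.
P_c ≤ 1008 − 66.83 = 941.17, so the highest integer P_c is 941 hPa.

941 hPa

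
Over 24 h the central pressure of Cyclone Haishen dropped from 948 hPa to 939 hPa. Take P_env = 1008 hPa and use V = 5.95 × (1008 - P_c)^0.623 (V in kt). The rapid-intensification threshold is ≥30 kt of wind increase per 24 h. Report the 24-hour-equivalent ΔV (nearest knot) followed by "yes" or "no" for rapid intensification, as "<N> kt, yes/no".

7 kt, no

V₁: ΔP = 60, V ≈ 5.95 × 60^0.623 ≈ 76.26 kt.
V₂: ΔP = 69, V ≈ 5.95 × 69^0.623 ≈ 83.20 kt.
ΔV over 24 h = 6.94 kt → 24 h equivalent = 6.94 × 24/24 ≈ 6.94 kt.
7 kt < 30 kt ⇒ not rapid intensification.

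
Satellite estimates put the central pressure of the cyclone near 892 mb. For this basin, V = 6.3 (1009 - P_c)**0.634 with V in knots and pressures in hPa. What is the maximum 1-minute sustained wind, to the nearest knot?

129 kt

ΔP = 1009 − 892 = 117 mb.
117^0.634 ≈ 20.475.
V ≈ 6.3 × 20.475 ≈ 129.0 kt.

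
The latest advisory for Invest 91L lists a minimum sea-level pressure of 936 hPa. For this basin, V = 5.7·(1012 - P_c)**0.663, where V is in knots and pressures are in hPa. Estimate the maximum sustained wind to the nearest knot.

101 kt

ΔP = 1012 − 936 = 76 hPa.
76^0.663 ≈ 17.660.
V ≈ 5.7 × 17.660 ≈ 100.7 kt.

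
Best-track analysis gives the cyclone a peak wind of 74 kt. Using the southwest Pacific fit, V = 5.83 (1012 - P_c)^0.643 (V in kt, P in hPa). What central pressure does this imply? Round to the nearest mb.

ΔP = (V / 5.83)^(1/0.643) = (74/5.83)^1.555.
74/5.83 = 12.693; 12.693^1.555 ≈ 52.03 mb.
P_c = 1012 − 52.03 = 959.97 ≈ 960 mb.

960 mb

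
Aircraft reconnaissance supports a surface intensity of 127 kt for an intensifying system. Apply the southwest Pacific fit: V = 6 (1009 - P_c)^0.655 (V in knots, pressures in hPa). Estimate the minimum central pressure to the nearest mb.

ΔP = (V / 6)^(1/0.655) = (127/6)^1.527.
127/6 = 21.167; 21.167^1.527 ≈ 105.66 mb.
P_c = 1009 − 105.66 = 903.34 ≈ 903 mb.

903 mb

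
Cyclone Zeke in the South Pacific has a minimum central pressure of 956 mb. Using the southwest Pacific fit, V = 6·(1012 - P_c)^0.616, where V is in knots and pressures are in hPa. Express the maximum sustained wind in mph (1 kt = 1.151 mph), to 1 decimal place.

82.4 mph

ΔP = 1012 − 956 = 56 mb.
V ≈ 6 × 56^0.616 = 6 × 11.937 ≈ 71.620 kt.
71.620 × 1.151 ≈ 82.43 mph → 82.4 mph.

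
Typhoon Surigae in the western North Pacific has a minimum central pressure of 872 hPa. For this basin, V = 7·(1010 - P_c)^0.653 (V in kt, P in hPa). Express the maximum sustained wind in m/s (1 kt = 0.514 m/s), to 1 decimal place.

ΔP = 1010 − 872 = 138 hPa.
V ≈ 7 × 138^0.653 = 7 × 24.966 ≈ 174.759 kt.
174.759 × 0.514 ≈ 89.83 m/s → 89.8 m/s.

89.8 m/s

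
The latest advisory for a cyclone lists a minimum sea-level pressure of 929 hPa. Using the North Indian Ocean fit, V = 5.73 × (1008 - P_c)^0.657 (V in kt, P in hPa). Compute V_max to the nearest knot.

101 kt

ΔP = 1008 − 929 = 79 hPa.
79^0.657 ≈ 17.650.
V ≈ 5.73 × 17.650 ≈ 101.1 kt.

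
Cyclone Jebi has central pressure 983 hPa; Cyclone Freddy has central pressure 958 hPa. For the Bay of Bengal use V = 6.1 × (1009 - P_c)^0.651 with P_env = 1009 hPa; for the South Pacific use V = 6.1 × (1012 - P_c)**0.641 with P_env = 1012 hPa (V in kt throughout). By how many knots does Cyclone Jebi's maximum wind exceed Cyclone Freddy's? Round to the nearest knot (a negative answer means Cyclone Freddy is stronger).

-28 kt

Cyclone Jebi: ΔP = 26; V ≈ 6.1 × 26^0.651 ≈ 50.87 kt.
Cyclone Freddy: ΔP = 54; V ≈ 6.1 × 54^0.641 ≈ 78.67 kt.
Difference ≈ 50.87 − 78.67 = -27.80 → -28 kt.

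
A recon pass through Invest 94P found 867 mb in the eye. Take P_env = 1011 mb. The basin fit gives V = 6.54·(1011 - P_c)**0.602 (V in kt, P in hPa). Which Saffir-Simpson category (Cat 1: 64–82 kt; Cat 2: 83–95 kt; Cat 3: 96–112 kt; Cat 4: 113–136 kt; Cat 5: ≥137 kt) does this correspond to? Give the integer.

4

ΔP = 1011 − 867 = 144 mb.
V ≈ 6.54 × 144^0.602 = 6.54 × 19.92 ≈ 130 kt.
130 kt falls in the Category 4 band.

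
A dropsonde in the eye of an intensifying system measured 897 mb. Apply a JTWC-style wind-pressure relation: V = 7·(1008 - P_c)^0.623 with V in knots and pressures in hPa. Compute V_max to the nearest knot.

132 kt

ΔP = 1008 − 897 = 111 mb.
111^0.623 ≈ 18.803.
V ≈ 7 × 18.803 ≈ 131.6 kt.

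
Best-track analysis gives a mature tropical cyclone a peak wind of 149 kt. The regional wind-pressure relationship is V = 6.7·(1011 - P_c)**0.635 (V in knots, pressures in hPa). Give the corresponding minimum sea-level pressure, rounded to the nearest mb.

ΔP = (V / 6.7)^(1/0.635) = (149/6.7)^1.575.
149/6.7 = 22.239; 22.239^1.575 ≈ 132.26 mb.
P_c = 1011 − 132.26 = 878.74 ≈ 879 mb.

879 mb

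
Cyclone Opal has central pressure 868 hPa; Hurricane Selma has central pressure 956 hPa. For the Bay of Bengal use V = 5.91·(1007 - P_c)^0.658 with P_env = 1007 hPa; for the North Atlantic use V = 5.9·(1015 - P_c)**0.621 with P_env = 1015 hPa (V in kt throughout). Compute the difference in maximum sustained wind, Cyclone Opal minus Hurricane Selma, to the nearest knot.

Cyclone Opal: ΔP = 139; V ≈ 5.91 × 139^0.658 ≈ 151.95 kt.
Hurricane Selma: ΔP = 59; V ≈ 5.9 × 59^0.621 ≈ 74.23 kt.
Difference ≈ 151.95 − 74.23 = 77.72 → 78 kt.

78 kt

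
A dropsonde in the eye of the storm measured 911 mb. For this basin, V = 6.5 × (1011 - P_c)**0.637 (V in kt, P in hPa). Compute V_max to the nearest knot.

122 kt

ΔP = 1011 − 911 = 100 mb.
100^0.637 ≈ 18.793.
V ≈ 6.5 × 18.793 ≈ 122.2 kt.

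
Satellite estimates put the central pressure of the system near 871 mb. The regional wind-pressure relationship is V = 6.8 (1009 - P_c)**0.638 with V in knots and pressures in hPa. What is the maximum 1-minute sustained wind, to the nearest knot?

ΔP = 1009 − 871 = 138 mb.
138^0.638 ≈ 23.187.
V ≈ 6.8 × 23.187 ≈ 157.7 kt.

158 kt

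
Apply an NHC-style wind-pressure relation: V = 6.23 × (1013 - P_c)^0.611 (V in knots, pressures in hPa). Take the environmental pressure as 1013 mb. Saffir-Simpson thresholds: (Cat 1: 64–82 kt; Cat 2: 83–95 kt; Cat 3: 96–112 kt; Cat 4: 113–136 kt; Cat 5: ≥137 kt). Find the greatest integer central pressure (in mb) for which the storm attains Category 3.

925 mb

Category 3 begins at V = 96 kt.
Required ΔP = (96/6.23)^(1/0.611) = 15.409^1.637 ≈ 87.90 mb.
P_c ≤ 1013 − 87.90 = 925.10, so the highest integer P_c is 925 mb.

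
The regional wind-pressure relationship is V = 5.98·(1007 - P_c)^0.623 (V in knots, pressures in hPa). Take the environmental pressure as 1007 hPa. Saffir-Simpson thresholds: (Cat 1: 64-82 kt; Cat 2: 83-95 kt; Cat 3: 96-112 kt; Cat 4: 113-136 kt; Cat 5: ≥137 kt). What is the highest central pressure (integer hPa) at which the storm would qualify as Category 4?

895 hPa

Category 4 begins at V = 113 kt.
Required ΔP = (113/5.98)^(1/0.623) = 18.896^1.605 ≈ 111.88 hPa.
P_c ≤ 1007 − 111.88 = 895.12, so the highest integer P_c is 895 hPa.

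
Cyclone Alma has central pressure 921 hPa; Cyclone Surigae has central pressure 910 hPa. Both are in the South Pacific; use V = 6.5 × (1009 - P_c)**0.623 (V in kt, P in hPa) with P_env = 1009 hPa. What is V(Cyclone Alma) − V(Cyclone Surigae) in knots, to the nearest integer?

-8 kt

Cyclone Alma: ΔP = 88; V ≈ 6.5 × 88^0.623 ≈ 105.76 kt.
Cyclone Surigae: ΔP = 99; V ≈ 6.5 × 99^0.623 ≈ 113.81 kt.
Difference ≈ 105.76 − 113.81 = -8.05 → -8 kt.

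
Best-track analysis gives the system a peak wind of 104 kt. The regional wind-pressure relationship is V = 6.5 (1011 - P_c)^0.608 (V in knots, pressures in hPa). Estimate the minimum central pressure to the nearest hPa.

915 hPa

ΔP = (V / 6.5)^(1/0.608) = (104/6.5)^1.645.
104/6.5 = 16.000; 16.000^1.645 ≈ 95.60 hPa.
P_c = 1011 − 95.60 = 915.40 ≈ 915 hPa.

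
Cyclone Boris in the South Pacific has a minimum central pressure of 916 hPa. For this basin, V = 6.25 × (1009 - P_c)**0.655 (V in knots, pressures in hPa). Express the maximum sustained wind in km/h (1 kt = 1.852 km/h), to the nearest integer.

ΔP = 1009 − 916 = 93 hPa.
V ≈ 6.25 × 93^0.655 = 6.25 × 19.470 ≈ 121.685 kt.
121.685 × 1.852 ≈ 225.36 km/h → 225 km/h.

225 km/h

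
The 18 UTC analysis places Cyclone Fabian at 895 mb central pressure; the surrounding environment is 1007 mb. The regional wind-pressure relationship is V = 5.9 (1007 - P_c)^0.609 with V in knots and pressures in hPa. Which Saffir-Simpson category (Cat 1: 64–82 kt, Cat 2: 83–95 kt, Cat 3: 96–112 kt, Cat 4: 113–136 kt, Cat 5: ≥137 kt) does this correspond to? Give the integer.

3

ΔP = 1007 − 895 = 112 mb.
V ≈ 5.9 × 112^0.609 = 5.9 × 17.70 ≈ 104 kt.
104 kt falls in the Category 3 band.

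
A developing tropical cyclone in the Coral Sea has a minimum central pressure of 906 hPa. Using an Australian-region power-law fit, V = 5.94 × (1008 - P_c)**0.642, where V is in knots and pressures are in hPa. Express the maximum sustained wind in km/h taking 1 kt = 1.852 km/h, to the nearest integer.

ΔP = 1008 − 906 = 102 hPa.
V ≈ 5.94 × 102^0.642 = 5.94 × 19.477 ≈ 115.693 kt.
115.693 × 1.852 ≈ 214.26 km/h → 214 km/h.

214 km/h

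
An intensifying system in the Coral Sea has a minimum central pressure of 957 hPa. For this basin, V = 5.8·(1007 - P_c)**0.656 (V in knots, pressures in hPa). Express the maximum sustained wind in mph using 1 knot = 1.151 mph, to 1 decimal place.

ΔP = 1007 − 957 = 50 hPa.
V ≈ 5.8 × 50^0.656 = 5.8 × 13.017 ≈ 75.501 kt.
75.501 × 1.151 ≈ 86.90 mph → 86.9 mph.

86.9 mph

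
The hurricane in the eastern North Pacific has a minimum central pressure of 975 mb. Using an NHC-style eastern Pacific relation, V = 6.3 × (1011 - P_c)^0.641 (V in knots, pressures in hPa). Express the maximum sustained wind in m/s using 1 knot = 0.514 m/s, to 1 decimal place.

ΔP = 1011 − 975 = 36 mb.
V ≈ 6.3 × 36^0.641 = 6.3 × 9.945 ≈ 62.651 kt.
62.651 × 0.514 ≈ 32.20 m/s → 32.2 m/s.

32.2 m/s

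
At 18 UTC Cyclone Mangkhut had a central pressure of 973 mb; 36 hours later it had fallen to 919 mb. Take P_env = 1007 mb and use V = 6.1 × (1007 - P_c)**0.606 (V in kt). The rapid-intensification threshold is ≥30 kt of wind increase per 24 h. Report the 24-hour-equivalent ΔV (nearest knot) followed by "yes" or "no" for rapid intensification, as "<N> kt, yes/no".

V₁: ΔP = 34, V ≈ 6.1 × 34^0.606 ≈ 51.69 kt.
V₂: ΔP = 88, V ≈ 6.1 × 88^0.606 ≈ 91.98 kt.
ΔV over 36 h = 40.29 kt → 24 h equivalent = 40.29 × 24/36 ≈ 26.86 kt.
27 kt < 30 kt ⇒ not rapid intensification.

27 kt, no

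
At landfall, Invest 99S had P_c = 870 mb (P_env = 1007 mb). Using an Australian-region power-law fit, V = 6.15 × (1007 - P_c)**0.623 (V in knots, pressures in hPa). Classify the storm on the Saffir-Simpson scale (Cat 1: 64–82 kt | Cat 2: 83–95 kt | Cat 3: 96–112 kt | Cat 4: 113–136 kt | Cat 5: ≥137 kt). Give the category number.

ΔP = 1007 − 870 = 137 mb.
V ≈ 6.15 × 137^0.623 = 6.15 × 21.44 ≈ 132 kt.
132 kt falls in the Category 4 band.

4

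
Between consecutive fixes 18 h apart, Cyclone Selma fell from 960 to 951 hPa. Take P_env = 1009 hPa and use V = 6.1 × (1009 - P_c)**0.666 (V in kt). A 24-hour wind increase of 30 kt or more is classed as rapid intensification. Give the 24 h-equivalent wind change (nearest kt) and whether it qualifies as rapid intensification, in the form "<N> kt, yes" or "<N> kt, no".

V₁: ΔP = 49, V ≈ 6.1 × 49^0.666 ≈ 81.47 kt.
V₂: ΔP = 58, V ≈ 6.1 × 58^0.666 ≈ 91.15 kt.
ΔV over 18 h = 9.68 kt → 24 h equivalent = 9.68 × 24/18 ≈ 12.91 kt.
13 kt < 30 kt ⇒ not rapid intensification.

13 kt, no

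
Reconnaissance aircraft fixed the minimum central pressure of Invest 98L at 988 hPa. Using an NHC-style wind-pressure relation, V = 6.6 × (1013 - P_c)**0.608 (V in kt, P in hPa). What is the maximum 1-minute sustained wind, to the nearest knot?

ΔP = 1013 − 988 = 25 hPa.
25^0.608 ≈ 7.079.
V ≈ 6.6 × 7.079 ≈ 46.7 kt.

47 kt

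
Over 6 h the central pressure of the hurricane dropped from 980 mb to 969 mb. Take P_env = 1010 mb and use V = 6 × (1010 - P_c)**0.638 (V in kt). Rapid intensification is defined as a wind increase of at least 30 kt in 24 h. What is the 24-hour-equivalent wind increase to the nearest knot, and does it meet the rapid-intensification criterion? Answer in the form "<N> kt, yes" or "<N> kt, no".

V₁: ΔP = 30, V ≈ 6 × 30^0.638 ≈ 52.55 kt.
V₂: ΔP = 41, V ≈ 6 × 41^0.638 ≈ 64.14 kt.
ΔV over 6 h = 11.59 kt → 24 h equivalent = 11.59 × 24/6 ≈ 46.36 kt.
46 kt ≥ 30 kt ⇒ rapid intensification.

46 kt, yes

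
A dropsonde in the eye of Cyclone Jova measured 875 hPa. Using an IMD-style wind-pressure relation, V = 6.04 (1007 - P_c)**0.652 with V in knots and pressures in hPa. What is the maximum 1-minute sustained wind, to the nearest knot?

ΔP = 1007 − 875 = 132 hPa.
132^0.652 ≈ 24.133.
V ≈ 6.04 × 24.133 ≈ 145.8 kt.

146 kt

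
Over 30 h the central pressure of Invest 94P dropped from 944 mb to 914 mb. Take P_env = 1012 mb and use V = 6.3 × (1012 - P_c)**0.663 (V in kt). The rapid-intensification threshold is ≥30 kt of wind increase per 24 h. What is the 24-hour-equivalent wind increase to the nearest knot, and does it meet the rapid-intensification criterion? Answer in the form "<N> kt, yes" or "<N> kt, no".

23 kt, no

V₁: ΔP = 68, V ≈ 6.3 × 68^0.663 ≈ 103.35 kt.
V₂: ΔP = 98, V ≈ 6.3 × 98^0.663 ≈ 131.68 kt.
ΔV over 30 h = 28.33 kt → 24 h equivalent = 28.33 × 24/30 ≈ 22.66 kt.
23 kt < 30 kt ⇒ not rapid intensification.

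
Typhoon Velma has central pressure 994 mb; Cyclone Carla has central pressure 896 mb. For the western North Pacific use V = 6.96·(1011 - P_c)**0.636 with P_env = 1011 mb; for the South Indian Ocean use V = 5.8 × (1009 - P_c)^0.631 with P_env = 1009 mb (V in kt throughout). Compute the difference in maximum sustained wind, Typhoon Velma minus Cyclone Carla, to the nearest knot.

-72 kt

Typhoon Velma: ΔP = 17; V ≈ 6.96 × 17^0.636 ≈ 42.19 kt.
Cyclone Carla: ΔP = 113; V ≈ 5.8 × 113^0.631 ≈ 114.53 kt.
Difference ≈ 42.19 − 114.53 = -72.34 → -72 kt.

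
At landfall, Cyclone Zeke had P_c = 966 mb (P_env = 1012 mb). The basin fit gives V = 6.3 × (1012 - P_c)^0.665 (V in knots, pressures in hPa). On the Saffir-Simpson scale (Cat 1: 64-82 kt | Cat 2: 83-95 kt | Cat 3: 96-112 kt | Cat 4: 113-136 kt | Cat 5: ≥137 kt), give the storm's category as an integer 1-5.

1

ΔP = 1012 − 966 = 46 mb.
V ≈ 6.3 × 46^0.665 = 6.3 × 12.76 ≈ 80 kt.
80 kt falls in the Category 1 band.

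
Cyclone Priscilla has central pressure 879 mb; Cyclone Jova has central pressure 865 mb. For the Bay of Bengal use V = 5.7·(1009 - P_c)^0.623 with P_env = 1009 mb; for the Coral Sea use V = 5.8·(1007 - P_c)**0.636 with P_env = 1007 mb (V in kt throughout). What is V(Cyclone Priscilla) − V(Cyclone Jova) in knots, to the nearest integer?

Cyclone Priscilla: ΔP = 130; V ≈ 5.7 × 130^0.623 ≈ 118.27 kt.
Cyclone Jova: ΔP = 142; V ≈ 5.8 × 142^0.636 ≈ 135.61 kt.
Difference ≈ 118.27 − 135.61 = -17.34 → -17 kt.

-17 kt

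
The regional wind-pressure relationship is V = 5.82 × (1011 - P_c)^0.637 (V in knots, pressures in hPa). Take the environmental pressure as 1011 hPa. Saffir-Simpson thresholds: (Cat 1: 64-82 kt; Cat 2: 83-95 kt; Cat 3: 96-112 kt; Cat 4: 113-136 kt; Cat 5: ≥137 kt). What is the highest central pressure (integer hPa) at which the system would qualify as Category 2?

Category 2 begins at V = 83 kt.
Required ΔP = (83/5.82)^(1/0.637) = 14.261^1.570 ≈ 64.84 hPa.
P_c ≤ 1011 − 64.84 = 946.16, so the highest integer P_c is 946 hPa.

946 hPa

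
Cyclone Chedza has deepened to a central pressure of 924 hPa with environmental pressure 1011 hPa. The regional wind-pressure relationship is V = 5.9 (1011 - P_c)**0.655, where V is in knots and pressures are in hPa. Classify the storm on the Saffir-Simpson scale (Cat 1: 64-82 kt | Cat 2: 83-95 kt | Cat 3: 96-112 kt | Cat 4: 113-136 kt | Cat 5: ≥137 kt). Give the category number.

3

ΔP = 1011 − 924 = 87 hPa.
V ≈ 5.9 × 87^0.655 = 5.9 × 18.64 ≈ 110 kt.
110 kt falls in the Category 3 band.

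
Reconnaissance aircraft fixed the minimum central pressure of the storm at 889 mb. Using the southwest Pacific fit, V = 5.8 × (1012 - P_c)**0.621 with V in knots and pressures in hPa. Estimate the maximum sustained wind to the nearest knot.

115 kt

ΔP = 1012 − 889 = 123 mb.
123^0.621 ≈ 19.853.
V ≈ 5.8 × 19.853 ≈ 115.1 kt.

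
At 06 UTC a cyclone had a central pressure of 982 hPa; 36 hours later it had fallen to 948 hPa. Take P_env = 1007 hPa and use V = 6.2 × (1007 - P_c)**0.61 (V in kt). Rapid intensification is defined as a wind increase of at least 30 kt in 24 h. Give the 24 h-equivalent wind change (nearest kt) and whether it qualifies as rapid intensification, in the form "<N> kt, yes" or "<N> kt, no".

20 kt, no

V₁: ΔP = 25, V ≈ 6.2 × 25^0.61 ≈ 44.17 kt.
V₂: ΔP = 59, V ≈ 6.2 × 59^0.61 ≈ 74.58 kt.
ΔV over 36 h = 30.41 kt → 24 h equivalent = 30.41 × 24/36 ≈ 20.27 kt.
20 kt < 30 kt ⇒ not rapid intensification.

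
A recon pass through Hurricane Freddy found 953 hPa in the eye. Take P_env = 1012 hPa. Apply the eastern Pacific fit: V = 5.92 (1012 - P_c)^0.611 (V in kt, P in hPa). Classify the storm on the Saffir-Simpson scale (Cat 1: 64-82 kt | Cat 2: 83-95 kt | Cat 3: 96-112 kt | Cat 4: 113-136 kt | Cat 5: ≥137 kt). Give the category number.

ΔP = 1012 − 953 = 59 hPa.
V ≈ 5.92 × 59^0.611 = 5.92 × 12.08 ≈ 72 kt.
72 kt falls in the Category 1 band.

1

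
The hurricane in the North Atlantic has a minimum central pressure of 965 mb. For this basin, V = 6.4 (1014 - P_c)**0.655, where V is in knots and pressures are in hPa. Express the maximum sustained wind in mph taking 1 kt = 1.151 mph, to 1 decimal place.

ΔP = 1014 − 965 = 49 mb.
V ≈ 6.4 × 49^0.655 = 6.4 × 12.796 ≈ 81.895 kt.
81.895 × 1.151 ≈ 94.26 mph → 94.3 mph.

94.3 mph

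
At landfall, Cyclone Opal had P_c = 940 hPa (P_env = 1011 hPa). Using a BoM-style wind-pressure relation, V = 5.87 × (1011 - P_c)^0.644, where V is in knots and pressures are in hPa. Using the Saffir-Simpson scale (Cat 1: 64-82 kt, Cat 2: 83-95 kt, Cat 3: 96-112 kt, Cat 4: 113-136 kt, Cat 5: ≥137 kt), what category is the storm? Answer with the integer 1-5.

2

ΔP = 1011 − 940 = 71 hPa.
V ≈ 5.87 × 71^0.644 = 5.87 × 15.57 ≈ 91 kt.
91 kt falls in the Category 2 band.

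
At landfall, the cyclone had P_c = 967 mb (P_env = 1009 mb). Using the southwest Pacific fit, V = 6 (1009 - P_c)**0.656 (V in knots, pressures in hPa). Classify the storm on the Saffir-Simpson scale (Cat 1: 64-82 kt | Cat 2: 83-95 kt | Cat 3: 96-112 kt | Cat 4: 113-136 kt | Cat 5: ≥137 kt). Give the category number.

ΔP = 1009 − 967 = 42 mb.
V ≈ 6 × 42^0.656 = 6 × 11.61 ≈ 70 kt.
70 kt falls in the Category 1 band.

1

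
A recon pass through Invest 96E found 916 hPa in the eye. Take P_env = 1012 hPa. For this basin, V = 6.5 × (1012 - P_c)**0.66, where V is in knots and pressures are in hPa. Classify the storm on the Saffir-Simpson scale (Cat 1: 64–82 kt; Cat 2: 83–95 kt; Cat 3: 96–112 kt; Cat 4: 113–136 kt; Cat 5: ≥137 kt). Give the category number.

4

ΔP = 1012 − 916 = 96 hPa.
V ≈ 6.5 × 96^0.66 = 6.5 × 20.34 ≈ 132 kt.
132 kt falls in the Category 4 band.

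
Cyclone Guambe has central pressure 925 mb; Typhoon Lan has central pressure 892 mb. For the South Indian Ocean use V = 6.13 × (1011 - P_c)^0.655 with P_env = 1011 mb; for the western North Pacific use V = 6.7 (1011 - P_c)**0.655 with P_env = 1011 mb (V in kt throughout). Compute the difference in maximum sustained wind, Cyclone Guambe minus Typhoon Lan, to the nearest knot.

Cyclone Guambe: ΔP = 86; V ≈ 6.13 × 86^0.655 ≈ 113.39 kt.
Typhoon Lan: ΔP = 119; V ≈ 6.7 × 119^0.655 ≈ 153.31 kt.
Difference ≈ 113.39 − 153.31 = -39.92 → -40 kt.

-40 kt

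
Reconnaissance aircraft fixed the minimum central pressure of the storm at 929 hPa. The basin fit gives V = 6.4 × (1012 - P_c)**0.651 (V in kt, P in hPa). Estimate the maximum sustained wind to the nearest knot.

114 kt

ΔP = 1012 − 929 = 83 hPa.
83^0.651 ≈ 17.755.
V ≈ 6.4 × 17.755 ≈ 113.6 kt.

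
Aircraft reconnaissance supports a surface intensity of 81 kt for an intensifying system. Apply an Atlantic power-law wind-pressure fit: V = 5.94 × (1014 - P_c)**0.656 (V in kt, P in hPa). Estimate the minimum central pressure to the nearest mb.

960 mb

ΔP = (V / 5.94)^(1/0.656) = (81/5.94)^1.524.
81/5.94 = 13.636; 13.636^1.524 ≈ 53.67 mb.
P_c = 1014 − 53.67 = 960.33 ≈ 960 mb.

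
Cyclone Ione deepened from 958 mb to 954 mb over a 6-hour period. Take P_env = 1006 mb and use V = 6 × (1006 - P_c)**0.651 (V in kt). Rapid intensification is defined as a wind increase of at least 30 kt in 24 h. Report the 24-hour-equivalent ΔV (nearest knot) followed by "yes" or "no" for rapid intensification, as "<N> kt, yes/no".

V₁: ΔP = 48, V ≈ 6 × 48^0.651 ≈ 74.58 kt.
V₂: ΔP = 52, V ≈ 6 × 52^0.651 ≈ 78.57 kt.
ΔV over 6 h = 3.99 kt → 24 h equivalent = 3.99 × 24/6 ≈ 15.96 kt.
16 kt < 30 kt ⇒ not rapid intensification.

16 kt, no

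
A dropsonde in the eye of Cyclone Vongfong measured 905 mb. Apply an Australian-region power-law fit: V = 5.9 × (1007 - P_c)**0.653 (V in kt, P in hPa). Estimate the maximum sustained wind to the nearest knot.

121 kt

ΔP = 1007 − 905 = 102 mb.
102^0.653 ≈ 20.493.
V ≈ 5.9 × 20.493 ≈ 120.9 kt.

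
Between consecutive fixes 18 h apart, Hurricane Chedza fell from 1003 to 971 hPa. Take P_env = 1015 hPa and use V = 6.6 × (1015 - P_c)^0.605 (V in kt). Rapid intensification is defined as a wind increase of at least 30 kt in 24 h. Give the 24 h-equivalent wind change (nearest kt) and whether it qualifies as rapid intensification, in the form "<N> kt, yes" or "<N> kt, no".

47 kt, yes

V₁: ΔP = 12, V ≈ 6.6 × 12^0.605 ≈ 29.68 kt.
V₂: ΔP = 44, V ≈ 6.6 × 44^0.605 ≈ 65.14 kt.
ΔV over 18 h = 35.46 kt → 24 h equivalent = 35.46 × 24/18 ≈ 47.28 kt.
47 kt ≥ 30 kt ⇒ rapid intensification.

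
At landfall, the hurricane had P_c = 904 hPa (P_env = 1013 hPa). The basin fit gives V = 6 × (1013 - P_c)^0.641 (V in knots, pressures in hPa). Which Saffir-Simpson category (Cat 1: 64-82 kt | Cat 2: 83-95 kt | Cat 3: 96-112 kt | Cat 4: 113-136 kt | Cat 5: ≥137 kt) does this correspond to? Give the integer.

4

ΔP = 1013 − 904 = 109 hPa.
V ≈ 6 × 109^0.641 = 6 × 20.23 ≈ 121 kt.
121 kt falls in the Category 4 band.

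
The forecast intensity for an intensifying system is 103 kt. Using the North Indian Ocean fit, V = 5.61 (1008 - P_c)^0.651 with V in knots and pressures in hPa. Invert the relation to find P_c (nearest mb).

921 mb

ΔP = (V / 5.61)^(1/0.651) = (103/5.61)^1.536.
103/5.61 = 18.360; 18.360^1.536 ≈ 87.38 mb.
P_c = 1008 − 87.38 = 920.62 ≈ 921 mb.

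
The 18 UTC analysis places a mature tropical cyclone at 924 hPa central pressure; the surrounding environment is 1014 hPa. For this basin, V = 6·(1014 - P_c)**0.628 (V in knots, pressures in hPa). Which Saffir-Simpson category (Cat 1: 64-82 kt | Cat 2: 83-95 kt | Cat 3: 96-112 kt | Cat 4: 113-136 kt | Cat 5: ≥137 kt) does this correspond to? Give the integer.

ΔP = 1014 − 924 = 90 hPa.
V ≈ 6 × 90^0.628 = 6 × 16.88 ≈ 101 kt.
101 kt falls in the Category 3 band.

3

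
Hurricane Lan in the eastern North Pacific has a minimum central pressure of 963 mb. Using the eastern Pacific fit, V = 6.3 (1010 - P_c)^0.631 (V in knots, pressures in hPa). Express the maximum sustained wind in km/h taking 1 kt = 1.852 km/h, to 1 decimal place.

ΔP = 1010 − 963 = 47 mb.
V ≈ 6.3 × 47^0.631 = 6.3 × 11.353 ≈ 71.521 kt.
71.521 × 1.852 ≈ 132.46 km/h → 132.5 km/h.

132.5 km/h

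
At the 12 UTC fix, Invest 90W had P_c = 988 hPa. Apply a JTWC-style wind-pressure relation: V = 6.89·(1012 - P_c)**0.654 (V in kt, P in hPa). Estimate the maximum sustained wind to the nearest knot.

ΔP = 1012 − 988 = 24 hPa.
24^0.654 ≈ 7.992.
V ≈ 6.89 × 7.992 ≈ 55.1 kt.

55 kt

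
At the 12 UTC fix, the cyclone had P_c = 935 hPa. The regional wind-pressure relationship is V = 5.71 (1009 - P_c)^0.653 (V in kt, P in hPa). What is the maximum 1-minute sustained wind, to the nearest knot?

95 kt

ΔP = 1009 − 935 = 74 hPa.
74^0.653 ≈ 16.619.
V ≈ 5.71 × 16.619 ≈ 94.9 kt.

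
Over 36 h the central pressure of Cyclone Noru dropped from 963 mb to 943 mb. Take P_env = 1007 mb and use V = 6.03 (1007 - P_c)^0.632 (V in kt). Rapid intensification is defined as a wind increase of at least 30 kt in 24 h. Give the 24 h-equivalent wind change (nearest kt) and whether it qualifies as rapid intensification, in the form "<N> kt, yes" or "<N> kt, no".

12 kt, no

V₁: ΔP = 44, V ≈ 6.03 × 44^0.632 ≈ 65.91 kt.
V₂: ΔP = 64, V ≈ 6.03 × 64^0.632 ≈ 83.53 kt.
ΔV over 36 h = 17.62 kt → 24 h equivalent = 17.62 × 24/36 ≈ 11.75 kt.
12 kt < 30 kt ⇒ not rapid intensification.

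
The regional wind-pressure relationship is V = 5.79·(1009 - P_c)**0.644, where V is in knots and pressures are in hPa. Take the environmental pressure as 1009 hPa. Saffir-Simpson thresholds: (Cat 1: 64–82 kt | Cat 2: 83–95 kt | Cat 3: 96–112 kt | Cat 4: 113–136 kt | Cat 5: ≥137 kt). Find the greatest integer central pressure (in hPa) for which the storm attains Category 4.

908 hPa

Category 4 begins at V = 113 kt.
Required ΔP = (113/5.79)^(1/0.644) = 19.516^1.553 ≈ 100.86 hPa.
P_c ≤ 1009 − 100.86 = 908.14, so the highest integer P_c is 908 hPa.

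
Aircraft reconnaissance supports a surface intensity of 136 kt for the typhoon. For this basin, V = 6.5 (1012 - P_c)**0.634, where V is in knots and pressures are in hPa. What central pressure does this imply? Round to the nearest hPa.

ΔP = (V / 6.5)^(1/0.634) = (136/6.5)^1.577.
136/6.5 = 20.923; 20.923^1.577 ≈ 121.06 hPa.
P_c = 1012 − 121.06 = 890.94 ≈ 891 hPa.

891 hPa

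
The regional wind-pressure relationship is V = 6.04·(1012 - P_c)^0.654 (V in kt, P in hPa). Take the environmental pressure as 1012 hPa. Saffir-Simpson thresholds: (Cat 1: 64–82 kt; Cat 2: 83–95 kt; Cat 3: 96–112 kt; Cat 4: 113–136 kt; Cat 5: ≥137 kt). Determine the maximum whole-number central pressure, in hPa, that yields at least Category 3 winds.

Category 3 begins at V = 96 kt.
Required ΔP = (96/6.04)^(1/0.654) = 15.894^1.529 ≈ 68.67 hPa.
P_c ≤ 1012 − 68.67 = 943.33, so the highest integer P_c is 943 hPa.

943 hPa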